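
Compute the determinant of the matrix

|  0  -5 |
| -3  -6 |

det = 0·(-6) − (-5)·(-3) = 0 − 15 = -15

-15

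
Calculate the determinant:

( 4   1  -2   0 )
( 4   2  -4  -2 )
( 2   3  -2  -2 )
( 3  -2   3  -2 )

Expand along row 1 (it has 1 zero):
  + (4) · M_11   where M_11 = det([2 -4 -2; 3 -2 -2; -2 3 -2]) = -30
  − (1) · M_12   where M_12 = det([4 -4 -2; 2 -2 -2; 3 3 -2]) = 24
  + (-2) · M_13   where M_13 = det([4 2 -2; 2 3 -2; 3 -2 -2]) = -18
det = (+1)·(4)·(-30) + (-1)·(1)·(24) + (+1)·(-2)·(-18) = -108

The determinant is -108.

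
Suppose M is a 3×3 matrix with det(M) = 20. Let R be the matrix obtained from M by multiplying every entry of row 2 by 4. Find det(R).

Scaling one row by 4 multiplies the determinant by 4.
det(R) = (4)·(20) = 80

80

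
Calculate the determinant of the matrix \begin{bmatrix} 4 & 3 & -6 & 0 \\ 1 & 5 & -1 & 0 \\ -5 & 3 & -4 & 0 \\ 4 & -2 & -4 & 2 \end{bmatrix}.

Expand along column 4 (it has 3 zeros):
  + (2) · M_44   where M_44 = det([4 3 -6; 1 5 -1; -5 3 -4]) = -209
det = (+1)·(2)·(-209) = -418

The determinant is -418.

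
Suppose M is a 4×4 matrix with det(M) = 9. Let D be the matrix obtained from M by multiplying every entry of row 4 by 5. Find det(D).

45

Scaling one row by 5 multiplies the determinant by 5.
det(D) = (5)·(9) = 45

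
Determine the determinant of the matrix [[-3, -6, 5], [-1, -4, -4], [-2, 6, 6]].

-154

Expand along row 1:
  + (-3) · |-4 -4; 6 6| = (-3)·(-24 − (-24)) = 0
  − (-6) · |-1 -4; -2 6| = −(-6)·(-6 − 8) = -84
  + 5 · |-1 -4; -2 6| = 5·(-6 − 8) = -70
Sum: (0) + (-84) + (-70) = -154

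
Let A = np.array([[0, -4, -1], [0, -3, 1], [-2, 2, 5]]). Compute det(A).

det(A) = 14

Expand along column 1:
  + (-2) · |-4 -1; -3 1| = (-2)·(-4 − 3) = 14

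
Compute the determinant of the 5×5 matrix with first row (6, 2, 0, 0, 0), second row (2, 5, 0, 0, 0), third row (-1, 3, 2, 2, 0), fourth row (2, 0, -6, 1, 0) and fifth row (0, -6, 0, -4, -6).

The determinant is -2184.

The matrix is block lower-triangular with a 2×2 block and a 3×3 block on the diagonal, so its determinant equals the product of the determinants of the diagonal blocks.
det of the 2×2 block = 26
det of the 3×3 block = -84
det = (26)·(-84) = -2184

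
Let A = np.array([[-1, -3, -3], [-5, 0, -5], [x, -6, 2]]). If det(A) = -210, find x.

Expanding along the row containing x, det(A) is linear in x: det(A) = (15)·x + (-90).
Set (15)·x + (-90) = -210  ⇒  (15)·x = -120  ⇒  x = -8.

-8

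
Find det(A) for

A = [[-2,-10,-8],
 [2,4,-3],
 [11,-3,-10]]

Expand along row 1:
  + (-2) · |4 -3; -3 -10| = (-2)·(-40 − 9) = 98
  − (-10) · |2 -3; 11 -10| = −(-10)·(-20 − (-33)) = 130
  + (-8) · |2 4; 11 -3| = (-8)·(-6 − 44) = 400
Sum: (98) + (130) + (400) = 628

628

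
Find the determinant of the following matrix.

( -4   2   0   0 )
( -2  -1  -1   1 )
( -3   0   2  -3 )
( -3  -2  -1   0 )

Expand along row 1 (it has 2 zeros):
  + (-4) · M_11   where M_11 = det([-1 -1 1; 0 2 -3; -2 -1 0]) = 1
  − (2) · M_12   where M_12 = det([-2 -1 1; -3 2 -3; -3 -1 0]) = 6
det = (+1)·(-4)·(1) + (-1)·(2)·(6) = -16

-16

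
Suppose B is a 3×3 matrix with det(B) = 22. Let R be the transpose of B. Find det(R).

22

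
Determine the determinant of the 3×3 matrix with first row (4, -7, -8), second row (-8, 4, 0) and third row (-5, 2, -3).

88

Expand along row 2:
  − (-8) · |-7 -8; 2 -3| = −(-8)·(21 − (-16)) = 296
  + 4 · |4 -8; -5 -3| = 4·(-12 − 40) = -208
Sum: (296) + (-208) = 88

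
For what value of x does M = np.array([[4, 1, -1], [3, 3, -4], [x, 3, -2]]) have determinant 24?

x = -3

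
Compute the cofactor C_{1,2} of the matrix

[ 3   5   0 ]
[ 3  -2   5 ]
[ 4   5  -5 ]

35

Delete row 1 and column 2; the remaining 2×2 submatrix is [3 5; 4 -5].
Its determinant is 3·(-5) − 5·4 = -35.
The cofactor carries sign (−1)^(1+2) = −1, so C_{1,2} = −(-35) = 35.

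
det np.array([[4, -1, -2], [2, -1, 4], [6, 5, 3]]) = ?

-142

Expand along column 1:
  + 4 · |-1 4; 5 3| = 4·(-3 − 20) = -92
  − 2 · |-1 -2; 5 3| = −2·(-3 − (-10)) = -14
  + 6 · |-1 -2; -1 4| = 6·(-4 − 2) = -36
Sum: (-92) + (-14) + (-36) = -142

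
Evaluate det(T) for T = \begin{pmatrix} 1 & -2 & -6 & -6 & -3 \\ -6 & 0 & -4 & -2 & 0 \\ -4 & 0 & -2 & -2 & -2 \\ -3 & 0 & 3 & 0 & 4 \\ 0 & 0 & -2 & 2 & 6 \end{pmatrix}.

Expand along column 2 (it has 4 zeros):
  − (-2) · M_12   where M_12 = det([-6 -4 -2 0; -4 -2 -2 -2; -3 3 0 4; 0 -2 2 6]) = 0
det = (-1)·(-2)·(0) = 0

|T| = 0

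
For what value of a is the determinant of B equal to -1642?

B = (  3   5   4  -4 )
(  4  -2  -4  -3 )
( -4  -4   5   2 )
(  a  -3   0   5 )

Expanding along the row containing a, det(B) is linear in a: det(B) = (-203)·a + (-1033).
Set (-203)·a + (-1033) = -1642  ⇒  (-203)·a = -609  ⇒  a = 3.

a = 3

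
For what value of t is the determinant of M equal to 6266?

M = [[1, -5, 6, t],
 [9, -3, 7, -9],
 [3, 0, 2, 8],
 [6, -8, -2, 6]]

t = -5

Expanding along the row containing t, det(M) is linear in t: det(M) = (78)·t + (6656).
Set (78)·t + (6656) = 6266  ⇒  (78)·t = -390  ⇒  t = -5.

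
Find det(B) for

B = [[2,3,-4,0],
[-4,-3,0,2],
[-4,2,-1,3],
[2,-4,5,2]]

Expand along row 1 (it has 1 zero):
  + (2) · M_11   where M_11 = det([-3 0 2; 2 -1 3; -4 5 2]) = 63
  − (3) · M_12   where M_12 = det([-4 0 2; -4 -1 3; 2 5 2]) = 32
  + (-4) · M_13   where M_13 = det([-4 -3 2; -4 2 3; 2 -4 2]) = -82
det = (+1)·(2)·(63) + (-1)·(3)·(32) + (+1)·(-4)·(-82) = 358

358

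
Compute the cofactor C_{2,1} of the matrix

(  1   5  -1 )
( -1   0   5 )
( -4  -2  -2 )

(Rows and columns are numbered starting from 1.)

Delete row 2 and column 1; the remaining 2×2 submatrix is [5 -1; -2 -2].
Its determinant is 5·(-2) − (-1)·(-2) = -12.
The cofactor carries sign (−1)^(2+1) = −1, so C_{2,1} = −(-12) = 12.

The cofactor is 12.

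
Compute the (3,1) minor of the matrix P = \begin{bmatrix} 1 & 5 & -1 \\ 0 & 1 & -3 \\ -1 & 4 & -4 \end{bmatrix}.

-14

Delete row 3 and column 1; the remaining 2×2 submatrix is [5 -1; 1 -3].
Its determinant is 5·(-3) − (-1)·1 = -14.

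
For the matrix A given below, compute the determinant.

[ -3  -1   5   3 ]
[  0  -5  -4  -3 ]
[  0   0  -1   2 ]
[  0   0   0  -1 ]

A is upper triangular, so det(A) is the product of the diagonal entries:
det = (-3) · (-5) · (-1) · (-1) = 15

The determinant is 15.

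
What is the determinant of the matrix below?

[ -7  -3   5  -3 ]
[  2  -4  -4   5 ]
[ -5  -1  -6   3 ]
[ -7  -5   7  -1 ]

The determinant is -738.

Expand along row 1:
  + (-7) · M_11   where M_11 = det([-4 -4 5; -1 -6 3; -5 7 -1]) = -61
  − (-3) · M_12   where M_12 = det([2 -4 5; -5 -6 3; -7 7 -1]) = -311
  + (5) · M_13   where M_13 = det([2 -4 5; -5 -1 3; -7 -5 -1]) = 226
  − (-3) · M_14   where M_14 = det([2 -4 -4; -5 -1 -6; -7 -5 7]) = -454
det = (+1)·(-7)·(-61) + (-1)·(-3)·(-311) + (+1)·(5)·(226) + (-1)·(-3)·(-454) = -738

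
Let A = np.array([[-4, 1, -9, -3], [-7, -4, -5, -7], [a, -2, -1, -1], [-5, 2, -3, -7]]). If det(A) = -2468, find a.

a = -9

Expanding along the column containing a, det(A) is linear in a: det(A) = (326)·a + (466).
Set (326)·a + (466) = -2468  ⇒  (326)·a = -2934  ⇒  a = -9.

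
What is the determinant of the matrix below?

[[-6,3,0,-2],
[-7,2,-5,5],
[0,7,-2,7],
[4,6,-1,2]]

Expand along row 1 (it has 1 zero):
  + (-6) · M_11   where M_11 = det([2 -5 5; 7 -2 7; 6 -1 2]) = -109
  − (3) · M_12   where M_12 = det([-7 -5 5; 0 -2 7; 4 -1 2]) = -121
  − (-2) · M_14   where M_14 = det([-7 2 -5; 0 7 -2; 4 6 -1]) = 89
det = (+1)·(-6)·(-109) + (-1)·(3)·(-121) + (-1)·(-2)·(89) = 1195

The determinant is 1195.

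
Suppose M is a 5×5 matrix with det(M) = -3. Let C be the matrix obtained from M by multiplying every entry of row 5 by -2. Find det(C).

6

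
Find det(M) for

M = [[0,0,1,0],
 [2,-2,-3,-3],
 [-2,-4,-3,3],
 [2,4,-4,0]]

The determinant is -36.

Expand along row 1 (it has 3 zeros):
  + (1) · M_13   where M_13 = det([2 -2 -3; -2 -4 3; 2 4 0]) = -36
det = (+1)·(1)·(-36) = -36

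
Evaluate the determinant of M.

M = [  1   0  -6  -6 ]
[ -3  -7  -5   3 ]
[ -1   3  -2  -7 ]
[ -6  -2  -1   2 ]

Expand along row 1 (it has 1 zero):
  + (1) · M_11   where M_11 = det([-7 -5 3; 3 -2 -7; -2 -1 2]) = 16
  + (-6) · M_13   where M_13 = det([-3 -7 3; -1 3 -7; -6 -2 2]) = -224
  − (-6) · M_14   where M_14 = det([-3 -7 -5; -1 3 -2; -6 -2 -1]) = -156
det = (+1)·(1)·(16) + (+1)·(-6)·(-224) + (-1)·(-6)·(-156) = 424

det(M) = 424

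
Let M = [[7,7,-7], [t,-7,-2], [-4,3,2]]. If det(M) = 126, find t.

Expanding along the row containing t, det(M) is linear in t: det(M) = (-35)·t + (196).
Set (-35)·t + (196) = 126  ⇒  (-35)·t = -70  ⇒  t = 2.

t = 2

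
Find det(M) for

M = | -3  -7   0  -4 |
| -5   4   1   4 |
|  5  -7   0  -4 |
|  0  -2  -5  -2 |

-432

Expand along column 3 (it has 2 zeros):
  − (1) · M_23   where M_23 = det([-3 -7 -4; 5 -7 -4; 0 -2 -2]) = -48
  − (-5) · M_43   where M_43 = det([-3 -7 -4; -5 4 4; 5 -7 -4]) = -96
det = (-1)·(1)·(-48) + (-1)·(-5)·(-96) = -432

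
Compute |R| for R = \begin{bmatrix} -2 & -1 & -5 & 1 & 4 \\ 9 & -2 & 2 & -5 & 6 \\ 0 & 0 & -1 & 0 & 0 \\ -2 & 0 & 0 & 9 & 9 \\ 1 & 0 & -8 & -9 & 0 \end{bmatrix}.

-972

Expand along row 3 (it has 4 zeros):
  + (-1) · M_33   where M_33 = det([-2 -1 1 4; 9 -2 -5 6; -2 0 9 9; 1 0 -9 0]) = 972
det = (+1)·(-1)·(972) = -972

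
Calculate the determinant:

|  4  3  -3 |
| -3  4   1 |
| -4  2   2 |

Expand along row 1:
  + 4 · |4 1; 2 2| = 4·(8 − 2) = 24
  − 3 · |-3 1; -4 2| = −3·(-6 − (-4)) = 6
  + (-3) · |-3 4; -4 2| = (-3)·(-6 − (-16)) = -30
Sum: (24) + (6) + (-30) = 0

0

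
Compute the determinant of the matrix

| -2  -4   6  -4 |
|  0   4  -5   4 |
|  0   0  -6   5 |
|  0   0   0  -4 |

-192

The matrix is upper triangular, so the determinant is the product of the diagonal entries:
det = (-2) · (4) · (-6) · (-4) = -192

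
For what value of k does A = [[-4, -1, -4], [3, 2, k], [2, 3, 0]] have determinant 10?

Expanding along the column containing k, det(A) is linear in k: det(A) = (10)·k + (-20).
Set (10)·k + (-20) = 10  ⇒  (10)·k = 30  ⇒  k = 3.

3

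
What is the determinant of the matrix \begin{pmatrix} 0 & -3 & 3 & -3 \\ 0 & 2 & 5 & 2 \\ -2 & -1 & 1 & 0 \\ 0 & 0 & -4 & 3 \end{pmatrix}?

The determinant is 126.

Expand along column 1 (it has 3 zeros):
  + (-2) · M_31   where M_31 = det([-3 3 -3; 2 5 2; 0 -4 3]) = -63
det = (+1)·(-2)·(-63) = 126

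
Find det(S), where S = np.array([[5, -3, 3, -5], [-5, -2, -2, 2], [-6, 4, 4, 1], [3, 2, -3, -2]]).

775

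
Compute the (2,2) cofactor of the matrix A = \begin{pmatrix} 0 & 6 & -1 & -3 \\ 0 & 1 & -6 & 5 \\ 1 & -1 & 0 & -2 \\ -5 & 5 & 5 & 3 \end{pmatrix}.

Delete row 2 and column 2; the remaining 3×3 submatrix is [0 -1 -3; 1 0 -2; -5 5 3].
Its determinant is -22.
The cofactor carries sign (−1)^(2+2) = +1, so C_{2,2} = +(-22) = -22.

The cofactor is -22.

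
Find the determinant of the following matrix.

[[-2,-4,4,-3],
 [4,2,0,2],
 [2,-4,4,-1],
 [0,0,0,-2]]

64

Expand along row 4 (it has 3 zeros):
  + (-2) · M_44   where M_44 = det([-2 -4 4; 4 2 0; 2 -4 4]) = -32
det = (+1)·(-2)·(-32) = 64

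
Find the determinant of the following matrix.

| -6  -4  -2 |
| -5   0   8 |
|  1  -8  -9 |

Expand along row 2:
  − (-5) · |-4 -2; -8 -9| = −(-5)·(36 − 16) = 100
  − 8 · |-6 -4; 1 -8| = −8·(48 − (-4)) = -416
Sum: (100) + (-416) = -316

The determinant is -316.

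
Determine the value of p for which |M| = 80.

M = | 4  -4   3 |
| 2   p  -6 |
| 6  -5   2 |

-7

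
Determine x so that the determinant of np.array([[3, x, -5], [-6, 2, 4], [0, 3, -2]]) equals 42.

Expanding along the row containing x, det(B) is linear in x: det(B) = (-12)·x + (42).
Set (-12)·x + (42) = 42  ⇒  (-12)·x = 0  ⇒  x = 0.

x = 0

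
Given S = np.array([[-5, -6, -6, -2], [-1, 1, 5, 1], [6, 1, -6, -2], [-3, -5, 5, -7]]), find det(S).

Expand along row 1:
  + (-5) · M_11   where M_11 = det([1 5 1; 1 -6 -2; -5 5 -7]) = 112
  − (-6) · M_12   where M_12 = det([-1 5 1; 6 -6 -2; -3 5 -7]) = 200
  + (-6) · M_13   where M_13 = det([-1 1 1; 6 1 -2; -3 -5 -7]) = 38
  − (-2) · M_14   where M_14 = det([-1 1 5; 6 1 -6; -3 -5 5]) = -122
det = (+1)·(-5)·(112) + (-1)·(-6)·(200) + (+1)·(-6)·(38) + (-1)·(-2)·(-122) = 168

The determinant is 168.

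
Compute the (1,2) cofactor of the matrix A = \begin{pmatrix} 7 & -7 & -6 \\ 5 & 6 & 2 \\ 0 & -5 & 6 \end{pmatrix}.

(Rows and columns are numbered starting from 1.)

Delete row 1 and column 2; the remaining 2×2 submatrix is [5 2; 0 6].
Its determinant is 5·6 − 2·0 = 30.
The cofactor carries sign (−1)^(1+2) = −1, so C_{1,2} = −(30) = -30.

-30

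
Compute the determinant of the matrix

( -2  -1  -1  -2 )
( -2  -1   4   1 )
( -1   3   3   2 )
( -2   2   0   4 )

Expand along row 4 (it has 1 zero):
  − (-2) · M_41   where M_41 = det([-1 -1 -2; -1 4 1; 3 3 2]) = 20
  + (2) · M_42   where M_42 = det([-2 -1 -2; -2 4 1; -1 3 2]) = -9
  + (4) · M_44   where M_44 = det([-2 -1 -1; -2 -1 4; -1 3 3]) = 35
det = (-1)·(-2)·(20) + (+1)·(2)·(-9) + (+1)·(4)·(35) = 162

162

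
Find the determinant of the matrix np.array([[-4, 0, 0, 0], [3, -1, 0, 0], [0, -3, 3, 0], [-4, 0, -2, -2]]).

The matrix is lower triangular, so the determinant is the product of the diagonal entries:
det = (-4) · (-1) · (3) · (-2) = -24

-24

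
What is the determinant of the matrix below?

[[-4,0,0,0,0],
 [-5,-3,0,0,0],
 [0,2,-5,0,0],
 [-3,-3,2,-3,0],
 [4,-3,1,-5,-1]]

The determinant is -180.

The matrix is lower triangular, so the determinant is the product of the diagonal entries:
det = (-4) · (-3) · (-5) · (-3) · (-1) = -180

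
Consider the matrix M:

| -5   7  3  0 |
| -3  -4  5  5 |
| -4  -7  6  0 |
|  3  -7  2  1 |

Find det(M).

|M| = 891

Expand along column 4 (it has 2 zeros):
  + (5) · M_24   where M_24 = det([-5 7 3; -4 -7 6; 3 -7 2]) = 189
  + (1) · M_44   where M_44 = det([-5 7 3; -3 -4 5; -4 -7 6]) = -54
det = (+1)·(5)·(189) + (+1)·(1)·(-54) = 891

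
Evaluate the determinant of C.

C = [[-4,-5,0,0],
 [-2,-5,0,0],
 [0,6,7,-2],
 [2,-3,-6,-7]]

-610

C is block lower-triangular with a 2×2 block and a 2×2 block on the diagonal, so its determinant equals the product of the determinants of the diagonal blocks.
det of the 2×2 block = 10
det of the 2×2 block = -61
det = (10)·(-61) = -610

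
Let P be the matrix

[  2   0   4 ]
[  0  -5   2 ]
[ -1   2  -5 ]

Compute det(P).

Expand along row 1:
  + 2 · |-5 2; 2 -5| = 2·(25 − 4) = 42
  + 4 · |0 -5; -1 2| = 4·(0 − 5) = -20
Sum: (42) + (-20) = 22

22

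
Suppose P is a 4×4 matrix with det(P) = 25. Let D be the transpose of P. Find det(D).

det(Pᵀ) = det(P).
det(D) = (1)·(25) = 25

The determinant is 25.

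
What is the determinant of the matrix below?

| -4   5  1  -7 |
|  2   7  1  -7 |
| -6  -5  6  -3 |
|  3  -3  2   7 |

-1266

Expand along row 1:
  + (-4) · M_11   where M_11 = det([7 1 -7; -5 6 -3; -3 2 7]) = 324
  − (5) · M_12   where M_12 = det([2 1 -7; -6 6 -3; 3 2 7]) = 339
  + (1) · M_13   where M_13 = det([2 7 -7; -6 -5 -3; 3 -3 7]) = -88
  − (-7) · M_14   where M_14 = det([2 7 1; -6 -5 6; 3 -3 2]) = 259
det = (+1)·(-4)·(324) + (-1)·(5)·(339) + (+1)·(1)·(-88) + (-1)·(-7)·(259) = -1266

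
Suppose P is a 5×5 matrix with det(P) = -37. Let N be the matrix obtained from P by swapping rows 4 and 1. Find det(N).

Swapping two rows multiplies the determinant by −1.
det(N) = (-1)·(-37) = 37

37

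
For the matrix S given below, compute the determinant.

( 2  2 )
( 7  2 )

det(S) = 2·2 − 2·7 = 4 − 14 = -10

det(S) = -10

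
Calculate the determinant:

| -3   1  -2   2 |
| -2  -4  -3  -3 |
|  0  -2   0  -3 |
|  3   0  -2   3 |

Expand along row 3 (it has 2 zeros):
  − (-2) · M_32   where M_32 = det([-3 -2 2; -2 -3 -3; 3 -2 3]) = 77
  − (-3) · M_34   where M_34 = det([-3 1 -2; -2 -4 -3; 3 0 -2]) = -61
det = (-1)·(-2)·(77) + (-1)·(-3)·(-61) = -29

The determinant is -29.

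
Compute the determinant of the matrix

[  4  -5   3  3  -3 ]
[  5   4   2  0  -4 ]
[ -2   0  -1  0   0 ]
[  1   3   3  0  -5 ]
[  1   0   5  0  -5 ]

129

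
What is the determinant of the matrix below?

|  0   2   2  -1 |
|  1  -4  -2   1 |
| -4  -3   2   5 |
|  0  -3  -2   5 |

-92

Expand along column 1 (it has 2 zeros):
  − (1) · M_21   where M_21 = det([2 2 -1; -3 2 5; -3 -2 5]) = 28
  + (-4) · M_31   where M_31 = det([2 2 -1; -4 -2 1; -3 -2 5]) = 16
det = (-1)·(1)·(28) + (+1)·(-4)·(16) = -92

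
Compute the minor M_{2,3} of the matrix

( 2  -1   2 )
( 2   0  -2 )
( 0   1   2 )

2

Delete row 2 and column 3; the remaining 2×2 submatrix is [2 -1; 0 1].
Its determinant is 2·1 − (-1)·0 = 2.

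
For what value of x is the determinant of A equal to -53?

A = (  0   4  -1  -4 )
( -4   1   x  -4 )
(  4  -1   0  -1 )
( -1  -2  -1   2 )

Expanding along the column containing x, det(A) is linear in x: det(A) = (-8)·x + (-125).
Set (-8)·x + (-125) = -53  ⇒  (-8)·x = 72  ⇒  x = -9.

-9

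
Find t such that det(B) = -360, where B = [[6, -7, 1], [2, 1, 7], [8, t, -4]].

Expanding along the column containing t, det(B) is linear in t: det(B) = (-40)·t + (-480).
Set (-40)·t + (-480) = -360  ⇒  (-40)·t = 120  ⇒  t = -3.

-3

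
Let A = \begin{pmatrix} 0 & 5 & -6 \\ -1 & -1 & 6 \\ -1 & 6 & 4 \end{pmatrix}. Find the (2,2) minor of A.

Delete row 2 and column 2; the remaining 2×2 submatrix is [0 -6; -1 4].
Its determinant is 0·4 − (-6)·(-1) = -6.

-6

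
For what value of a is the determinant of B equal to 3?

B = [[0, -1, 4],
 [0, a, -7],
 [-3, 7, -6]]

a = 2

Expanding along the row containing a, det(B) is linear in a: det(B) = (12)·a + (-21).
Set (12)·a + (-21) = 3  ⇒  (12)·a = 24  ⇒  a = 2.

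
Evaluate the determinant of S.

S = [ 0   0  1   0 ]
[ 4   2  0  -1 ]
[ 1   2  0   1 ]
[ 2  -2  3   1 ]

24

Expand along row 1 (it has 3 zeros):
  + (1) · M_13   where M_13 = det([4 2 -1; 1 2 1; 2 -2 1]) = 24
det = (+1)·(1)·(24) = 24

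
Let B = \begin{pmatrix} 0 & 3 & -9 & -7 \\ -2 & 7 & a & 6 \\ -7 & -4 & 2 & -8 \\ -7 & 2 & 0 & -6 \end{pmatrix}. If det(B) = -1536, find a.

Expanding along the column containing a, det(B) is linear in a: det(B) = (-336)·a + (1152).
Set (-336)·a + (1152) = -1536  ⇒  (-336)·a = -2688  ⇒  a = 8.

8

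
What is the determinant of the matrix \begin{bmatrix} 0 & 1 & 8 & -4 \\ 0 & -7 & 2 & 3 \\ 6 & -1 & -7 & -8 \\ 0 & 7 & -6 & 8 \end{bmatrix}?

3228

Expand along column 1 (it has 3 zeros):
  + (6) · M_31   where M_31 = det([1 8 -4; -7 2 3; 7 -6 8]) = 538
det = (+1)·(6)·(538) = 3228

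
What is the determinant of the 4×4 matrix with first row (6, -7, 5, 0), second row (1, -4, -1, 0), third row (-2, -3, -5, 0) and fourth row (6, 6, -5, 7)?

Expand along column 4 (it has 3 zeros):
  + (7) · M_44   where M_44 = det([6 -7 5; 1 -4 -1; -2 -3 -5]) = -2
det = (+1)·(7)·(-2) = -14

-14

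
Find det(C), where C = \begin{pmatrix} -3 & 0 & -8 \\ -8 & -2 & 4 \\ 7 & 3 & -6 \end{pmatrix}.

The determinant is 80.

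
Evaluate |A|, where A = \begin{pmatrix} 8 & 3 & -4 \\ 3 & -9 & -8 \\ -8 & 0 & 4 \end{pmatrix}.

156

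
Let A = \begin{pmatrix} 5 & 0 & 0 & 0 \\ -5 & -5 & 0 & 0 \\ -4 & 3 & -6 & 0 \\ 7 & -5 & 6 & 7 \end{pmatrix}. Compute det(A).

A is lower triangular, so det(A) is the product of the diagonal entries:
det = (5) · (-5) · (-6) · (7) = 1050

1050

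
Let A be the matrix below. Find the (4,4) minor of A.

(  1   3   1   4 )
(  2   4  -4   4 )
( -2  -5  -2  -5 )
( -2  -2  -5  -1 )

Delete row 4 and column 4; the remaining 3×3 submatrix is [1 3 1; 2 4 -4; -2 -5 -2].
Its determinant is 6.

6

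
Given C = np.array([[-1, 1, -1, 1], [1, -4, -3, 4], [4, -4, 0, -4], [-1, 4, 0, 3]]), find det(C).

det(C) = -84

Expand along column 3 (it has 2 zeros):
  + (-1) · M_13   where M_13 = det([1 -4 4; 4 -4 -4; -1 4 3]) = 84
  − (-3) · M_23   where M_23 = det([-1 1 1; 4 -4 -4; -1 4 3]) = 0
det = (+1)·(-1)·(84) + (-1)·(-3)·(0) = -84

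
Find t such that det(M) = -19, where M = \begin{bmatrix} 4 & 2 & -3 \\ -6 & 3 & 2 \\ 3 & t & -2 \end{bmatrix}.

Expanding along the column containing t, det(M) is linear in t: det(M) = (10)·t + (-9).
Set (10)·t + (-9) = -19  ⇒  (10)·t = -10  ⇒  t = -1.

-1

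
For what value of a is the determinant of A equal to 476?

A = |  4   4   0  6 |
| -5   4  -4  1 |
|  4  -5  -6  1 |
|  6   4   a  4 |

6

Expanding along the row containing a, det(A) is linear in a: det(A) = (-126)·a + (1232).
Set (-126)·a + (1232) = 476  ⇒  (-126)·a = -756  ⇒  a = 6.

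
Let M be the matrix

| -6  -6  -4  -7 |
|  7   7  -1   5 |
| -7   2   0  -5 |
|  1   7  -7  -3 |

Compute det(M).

Expand along row 3 (it has 1 zero):
  + (-7) · M_31   where M_31 = det([-6 -4 -7; 7 -1 5; 7 -7 -3]) = -158
  − (2) · M_32   where M_32 = det([-6 -4 -7; 7 -1 5; 1 -7 -3]) = 4
  − (-5) · M_34   where M_34 = det([-6 -6 -4; 7 7 -1; 1 7 -7]) = -204
det = (+1)·(-7)·(-158) + (-1)·(2)·(4) + (-1)·(-5)·(-204) = 78

78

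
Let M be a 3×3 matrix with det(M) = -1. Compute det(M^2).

1

det(M^2) = (det M)^2 = (-1)^2 = 1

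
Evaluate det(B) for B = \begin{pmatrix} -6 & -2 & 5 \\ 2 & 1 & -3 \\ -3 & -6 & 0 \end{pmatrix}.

The determinant is 45.

Expand along column 3:
  + 5 · |2 1; -3 -6| = 5·(-12 − (-3)) = -45
  − (-3) · |-6 -2; -3 -6| = −(-3)·(36 − 6) = 90
Sum: (-45) + (90) = 45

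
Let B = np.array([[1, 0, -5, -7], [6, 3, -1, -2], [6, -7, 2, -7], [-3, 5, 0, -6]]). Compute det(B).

-3623

Expand along row 1 (it has 1 zero):
  + (1) · M_11   where M_11 = det([3 -1 -2; -7 2 -7; 5 0 -6]) = 61
  + (-5) · M_13   where M_13 = det([6 3 -2; 6 -7 -7; -3 5 -6]) = 615
  − (-7) · M_14   where M_14 = det([6 3 -1; 6 -7 2; -3 5 0]) = -87
det = (+1)·(1)·(61) + (+1)·(-5)·(615) + (-1)·(-7)·(-87) = -3623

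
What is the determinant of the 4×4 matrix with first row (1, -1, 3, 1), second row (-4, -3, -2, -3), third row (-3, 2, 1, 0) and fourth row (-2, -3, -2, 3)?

Expand along row 3 (it has 1 zero):
  + (-3) · M_31   where M_31 = det([-1 3 1; -3 -2 -3; -3 -2 3]) = 66
  − (2) · M_32   where M_32 = det([1 3 1; -4 -2 -3; -2 -2 3]) = 46
  + (1) · M_33   where M_33 = det([1 -1 1; -4 -3 -3; -2 -3 3]) = -30
det = (+1)·(-3)·(66) + (-1)·(2)·(46) + (+1)·(1)·(-30) = -320

The determinant is -320.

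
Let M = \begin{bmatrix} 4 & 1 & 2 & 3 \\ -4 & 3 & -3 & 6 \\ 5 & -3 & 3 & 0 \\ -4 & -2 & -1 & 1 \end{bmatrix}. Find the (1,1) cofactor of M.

Delete row 1 and column 1; the remaining 3×3 submatrix is [3 -3 6; -3 3 0; -2 -1 1].
Its determinant is 54.
The cofactor carries sign (−1)^(1+1) = +1, so C_{1,1} = +(54) = 54.

The cofactor is 54.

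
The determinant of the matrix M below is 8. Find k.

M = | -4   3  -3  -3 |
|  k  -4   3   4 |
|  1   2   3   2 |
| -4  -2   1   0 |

Expanding along the row containing k, det(M) is linear in k: det(M) = (18)·k + (-154).
Set (18)·k + (-154) = 8  ⇒  (18)·k = 162  ⇒  k = 9.

9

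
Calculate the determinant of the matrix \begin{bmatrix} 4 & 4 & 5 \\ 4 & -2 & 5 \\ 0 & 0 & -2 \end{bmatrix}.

The determinant is 48.

Expand along row 3:
  + (-2) · |4 4; 4 -2| = (-2)·(-8 − 16) = 48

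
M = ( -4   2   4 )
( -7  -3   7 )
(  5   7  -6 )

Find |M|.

-26

Expand along column 1:
  + (-4) · |-3 7; 7 -6| = (-4)·(18 − 49) = 124
  − (-7) · |2 4; 7 -6| = −(-7)·(-12 − 28) = -280
  + 5 · |2 4; -3 7| = 5·(14 − (-12)) = 130
Sum: (124) + (-280) + (130) = -26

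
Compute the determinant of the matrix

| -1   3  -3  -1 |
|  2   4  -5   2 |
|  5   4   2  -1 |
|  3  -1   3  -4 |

The determinant is 385.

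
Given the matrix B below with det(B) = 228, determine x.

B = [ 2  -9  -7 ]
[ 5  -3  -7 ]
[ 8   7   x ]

1

Expanding along the row containing x, det(B) is linear in x: det(B) = (39)·x + (189).
Set (39)·x + (189) = 228  ⇒  (39)·x = 39  ⇒  x = 1.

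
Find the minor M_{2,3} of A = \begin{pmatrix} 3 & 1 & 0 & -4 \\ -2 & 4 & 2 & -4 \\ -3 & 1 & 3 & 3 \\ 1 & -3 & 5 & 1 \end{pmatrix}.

4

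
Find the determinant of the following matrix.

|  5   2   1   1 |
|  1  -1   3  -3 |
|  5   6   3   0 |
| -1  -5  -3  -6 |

522

Expand along row 3 (it has 1 zero):
  + (5) · M_31   where M_31 = det([2 1 1; -1 3 -3; -5 -3 -6]) = -27
  − (6) · M_32   where M_32 = det([5 1 1; 1 3 -3; -1 -3 -6]) = -126
  + (3) · M_33   where M_33 = det([5 2 1; 1 -1 -3; -1 -5 -6]) = -33
det = (+1)·(5)·(-27) + (-1)·(6)·(-126) + (+1)·(3)·(-33) = 522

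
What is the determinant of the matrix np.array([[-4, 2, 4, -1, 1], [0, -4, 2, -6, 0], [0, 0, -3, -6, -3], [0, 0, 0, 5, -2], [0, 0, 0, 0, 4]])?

-960

The matrix is upper triangular, so the determinant is the product of the diagonal entries:
det = (-4) · (-4) · (-3) · (5) · (4) = -960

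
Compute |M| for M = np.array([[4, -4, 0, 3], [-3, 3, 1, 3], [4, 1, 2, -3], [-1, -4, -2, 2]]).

|M| = 65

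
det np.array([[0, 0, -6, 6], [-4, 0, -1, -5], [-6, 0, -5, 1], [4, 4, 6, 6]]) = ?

-480

Expand along column 2 (it has 3 zeros):
  + (4) · M_42   where M_42 = det([0 -6 6; -4 -1 -5; -6 -5 1]) = -120
det = (+1)·(4)·(-120) = -480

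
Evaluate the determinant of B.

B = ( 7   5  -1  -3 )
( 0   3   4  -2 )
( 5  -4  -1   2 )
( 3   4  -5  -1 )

180

Expand along row 2 (it has 1 zero):
  + (3) · M_22   where M_22 = det([7 -1 -3; 5 -1 2; 3 -5 -1]) = 132
  − (4) · M_23   where M_23 = det([7 5 -3; 5 -4 2; 3 4 -1]) = -69
  + (-2) · M_24   where M_24 = det([7 5 -1; 5 -4 -1; 3 4 -5]) = 246
det = (+1)·(3)·(132) + (-1)·(4)·(-69) + (+1)·(-2)·(246) = 180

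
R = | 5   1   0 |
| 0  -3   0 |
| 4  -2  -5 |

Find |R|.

Expand along column 3:
  + (-5) · |5 1; 0 -3| = (-5)·(-15 − 0) = 75

75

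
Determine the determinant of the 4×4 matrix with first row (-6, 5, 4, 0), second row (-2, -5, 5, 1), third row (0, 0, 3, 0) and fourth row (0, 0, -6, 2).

240

The matrix is block upper-triangular with a 2×2 block and a 2×2 block on the diagonal, so its determinant equals the product of the determinants of the diagonal blocks.
det of the 2×2 block = 40
det of the 2×2 block = 6
det = (40)·(6) = 240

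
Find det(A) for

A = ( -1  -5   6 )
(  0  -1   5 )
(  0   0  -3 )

det(A) = -3

A is upper triangular, so det(A) is the product of the diagonal entries:
det = (-1) · (-1) · (-3) = -3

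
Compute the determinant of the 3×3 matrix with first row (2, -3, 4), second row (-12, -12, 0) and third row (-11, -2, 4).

-672

Expand along column 3:
  + 4 · |-12 -12; -11 -2| = 4·(24 − 132) = -432
  + 4 · |2 -3; -12 -12| = 4·(-24 − 36) = -240
Sum: (-432) + (-240) = -672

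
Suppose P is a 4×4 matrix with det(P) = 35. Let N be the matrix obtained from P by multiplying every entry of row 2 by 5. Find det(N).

|N| = 175

Scaling one row by 5 multiplies the determinant by 5.
det(N) = (5)·(35) = 175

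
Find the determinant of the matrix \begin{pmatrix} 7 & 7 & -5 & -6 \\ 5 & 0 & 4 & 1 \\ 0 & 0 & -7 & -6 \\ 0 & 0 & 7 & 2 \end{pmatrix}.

The matrix is block upper-triangular with a 2×2 block and a 2×2 block on the diagonal, so its determinant equals the product of the determinants of the diagonal blocks.
det of the 2×2 block = -35
det of the 2×2 block = 28
det = (-35)·(28) = -980

-980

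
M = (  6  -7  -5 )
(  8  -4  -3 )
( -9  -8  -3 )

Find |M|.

Expand along row 1:
  + 6 · |-4 -3; -8 -3| = 6·(12 − 24) = -72
  − (-7) · |8 -3; -9 -3| = −(-7)·(-24 − 27) = -357
  + (-5) · |8 -4; -9 -8| = (-5)·(-64 − 36) = 500
Sum: (-72) + (-357) + (500) = 71

The determinant is 71.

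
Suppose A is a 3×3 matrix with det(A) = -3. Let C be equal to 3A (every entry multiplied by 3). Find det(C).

-81

For a 3×3 matrix, det(3A) = 3^3·det(A) = 27·det(A).
det(C) = (27)·(-3) = -81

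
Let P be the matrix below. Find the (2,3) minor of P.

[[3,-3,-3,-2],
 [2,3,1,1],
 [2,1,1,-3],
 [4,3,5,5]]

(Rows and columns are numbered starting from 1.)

Delete row 2 and column 3; the remaining 3×3 submatrix is [3 -3 -2; 2 1 -3; 4 3 5].
Its determinant is 104.

The minor is 104.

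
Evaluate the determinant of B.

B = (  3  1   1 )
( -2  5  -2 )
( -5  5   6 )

Expand along row 1:
  + 3 · |5 -2; 5 6| = 3·(30 − (-10)) = 120
  − 1 · |-2 -2; -5 6| = −1·(-12 − 10) = 22
  + 1 · |-2 5; -5 5| = 1·(-10 − (-25)) = 15
Sum: (120) + (22) + (15) = 157

The determinant is 157.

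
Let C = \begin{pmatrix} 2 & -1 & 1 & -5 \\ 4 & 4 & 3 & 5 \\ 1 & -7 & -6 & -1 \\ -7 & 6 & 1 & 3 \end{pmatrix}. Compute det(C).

|C| = 479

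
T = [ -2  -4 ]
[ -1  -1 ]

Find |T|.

|T| = -2

det(T) = (-2)·(-1) − (-4)·(-1) = 2 − 4 = -2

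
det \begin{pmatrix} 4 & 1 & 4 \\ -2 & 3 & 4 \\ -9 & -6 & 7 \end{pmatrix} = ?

Expand along column 1:
  + 4 · |3 4; -6 7| = 4·(21 − (-24)) = 180
  − (-2) · |1 4; -6 7| = −(-2)·(7 − (-24)) = 62
  + (-9) · |1 4; 3 4| = (-9)·(4 − 12) = 72
Sum: (180) + (62) + (72) = 314

314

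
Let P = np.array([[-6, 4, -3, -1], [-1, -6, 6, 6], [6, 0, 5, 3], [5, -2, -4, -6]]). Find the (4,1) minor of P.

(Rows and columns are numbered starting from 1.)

Delete row 4 and column 1; the remaining 3×3 submatrix is [4 -3 -1; -6 6 6; 0 5 3].
Its determinant is -72.

-72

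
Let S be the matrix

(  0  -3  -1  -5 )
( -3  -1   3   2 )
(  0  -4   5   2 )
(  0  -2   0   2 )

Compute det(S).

Expand along column 1 (it has 3 zeros):
  − (-3) · M_21   where M_21 = det([-3 -1 -5; -4 5 2; -2 0 2]) = -84
det = (-1)·(-3)·(-84) = -252

The determinant is -252.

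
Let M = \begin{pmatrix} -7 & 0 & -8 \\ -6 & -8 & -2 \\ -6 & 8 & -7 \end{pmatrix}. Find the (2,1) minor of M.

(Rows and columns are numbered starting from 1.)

Delete row 2 and column 1; the remaining 2×2 submatrix is [0 -8; 8 -7].
Its determinant is 0·(-7) − (-8)·8 = 64.

64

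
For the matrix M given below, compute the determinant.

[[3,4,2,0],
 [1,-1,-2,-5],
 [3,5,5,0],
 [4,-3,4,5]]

The determinant is -460.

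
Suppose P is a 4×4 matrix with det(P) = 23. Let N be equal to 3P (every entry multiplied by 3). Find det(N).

1863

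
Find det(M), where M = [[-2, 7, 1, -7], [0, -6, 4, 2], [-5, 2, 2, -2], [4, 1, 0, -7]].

Expand along row 2 (it has 1 zero):
  + (-6) · M_22   where M_22 = det([-2 1 -7; -5 2 -2; 4 0 -7]) = 41
  − (4) · M_23   where M_23 = det([-2 7 -7; -5 2 -2; 4 1 -7]) = -186
  + (2) · M_24   where M_24 = det([-2 7 1; -5 2 2; 4 1 0]) = 47
det = (+1)·(-6)·(41) + (-1)·(4)·(-186) + (+1)·(2)·(47) = 592

det(M) = 592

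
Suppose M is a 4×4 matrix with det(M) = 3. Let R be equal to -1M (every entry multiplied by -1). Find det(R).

det(R) = 3

For a 4×4 matrix, det(-1M) = (-1)^4·det(M) = 1·det(M).
det(R) = (1)·(3) = 3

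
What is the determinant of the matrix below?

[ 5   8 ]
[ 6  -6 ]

-78

det = 5·(-6) − 8·6 = -30 − 48 = -78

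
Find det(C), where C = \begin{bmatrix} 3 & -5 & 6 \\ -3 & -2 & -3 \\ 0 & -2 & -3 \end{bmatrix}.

det(C) = 81

Expand along column 1:
  + 3 · |-2 -3; -2 -3| = 3·(6 − 6) = 0
  − (-3) · |-5 6; -2 -3| = −(-3)·(15 − (-12)) = 81
Sum: (0) + (81) = 81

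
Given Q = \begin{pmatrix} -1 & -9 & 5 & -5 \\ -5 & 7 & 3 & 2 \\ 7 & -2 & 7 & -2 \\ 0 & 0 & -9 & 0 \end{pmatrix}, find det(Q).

1521

Expand along row 4 (it has 3 zeros):
  − (-9) · M_43   where M_43 = det([-1 -9 -5; -5 7 2; 7 -2 -2]) = 169
det = (-1)·(-9)·(169) = 1521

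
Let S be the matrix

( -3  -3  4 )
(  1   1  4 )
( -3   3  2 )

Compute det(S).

|S| = 96

Expand along column 1:
  + (-3) · |1 4; 3 2| = (-3)·(2 − 12) = 30
  − 1 · |-3 4; 3 2| = −1·(-6 − 12) = 18
  + (-3) · |-3 4; 1 4| = (-3)·(-12 − 4) = 48
Sum: (30) + (18) + (48) = 96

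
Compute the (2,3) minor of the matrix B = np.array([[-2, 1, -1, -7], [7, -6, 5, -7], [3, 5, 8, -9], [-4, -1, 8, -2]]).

The minor is -39.

Delete row 2 and column 3; the remaining 3×3 submatrix is [-2 1 -7; 3 5 -9; -4 -1 -2].
Its determinant is -39.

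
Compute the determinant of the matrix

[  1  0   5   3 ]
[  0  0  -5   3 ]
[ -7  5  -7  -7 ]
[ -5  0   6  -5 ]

Expand along column 2 (it has 3 zeros):
  − (5) · M_32   where M_32 = det([1 5 3; 0 -5 3; -5 6 -5]) = -143
det = (-1)·(5)·(-143) = 715

715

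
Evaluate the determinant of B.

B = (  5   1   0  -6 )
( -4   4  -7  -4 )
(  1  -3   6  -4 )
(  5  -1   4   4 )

Expand along row 1 (it has 1 zero):
  + (5) · M_11   where M_11 = det([4 -7 -4; -3 6 -4; -1 4 4]) = 72
  − (1) · M_12   where M_12 = det([-4 -7 -4; 1 6 -4; 5 4 4]) = 112
  − (-6) · M_14   where M_14 = det([-4 4 -7; 1 -3 6; 5 -1 4]) = 30
det = (+1)·(5)·(72) + (-1)·(1)·(112) + (-1)·(-6)·(30) = 428

The determinant is 428.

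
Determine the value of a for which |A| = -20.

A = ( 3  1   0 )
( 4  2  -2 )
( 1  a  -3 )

-2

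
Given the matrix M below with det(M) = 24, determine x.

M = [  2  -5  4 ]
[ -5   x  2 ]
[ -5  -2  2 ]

-1

Expanding along the column containing x, det(M) is linear in x: det(M) = (24)·x + (48).
Set (24)·x + (48) = 24  ⇒  (24)·x = -24  ⇒  x = -1.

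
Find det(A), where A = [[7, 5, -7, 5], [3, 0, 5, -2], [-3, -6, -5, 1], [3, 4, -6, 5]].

Expand along row 2 (it has 1 zero):
  − (3) · M_21   where M_21 = det([5 -7 5; -6 -5 1; 4 -6 5]) = -53
  − (5) · M_23   where M_23 = det([7 5 5; -3 -6 1; 3 4 5]) = -118
  + (-2) · M_24   where M_24 = det([7 5 -7; -3 -6 -5; 3 4 -6]) = 185
det = (-1)·(3)·(-53) + (-1)·(5)·(-118) + (+1)·(-2)·(185) = 379

379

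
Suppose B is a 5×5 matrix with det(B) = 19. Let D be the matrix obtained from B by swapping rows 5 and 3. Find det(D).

|D| = -19

Swapping two rows multiplies the determinant by −1.
det(D) = (-1)·(19) = -19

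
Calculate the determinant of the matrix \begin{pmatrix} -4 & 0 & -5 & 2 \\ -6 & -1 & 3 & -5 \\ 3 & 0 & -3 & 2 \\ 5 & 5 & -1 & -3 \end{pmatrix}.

460

Expand along column 2 (it has 2 zeros):
  + (-1) · M_22   where M_22 = det([-4 -5 2; 3 -3 2; 5 -1 -3]) = -115
  + (5) · M_42   where M_42 = det([-4 -5 2; -6 3 -5; 3 -3 2]) = 69
det = (+1)·(-1)·(-115) + (+1)·(5)·(69) = 460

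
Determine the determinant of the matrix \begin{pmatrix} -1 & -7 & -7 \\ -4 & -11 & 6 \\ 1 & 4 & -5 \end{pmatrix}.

102

Expand along row 1:
  + (-1) · |-11 6; 4 -5| = (-1)·(55 − 24) = -31
  − (-7) · |-4 6; 1 -5| = −(-7)·(20 − 6) = 98
  + (-7) · |-4 -11; 1 4| = (-7)·(-16 − (-11)) = 35
Sum: (-31) + (98) + (35) = 102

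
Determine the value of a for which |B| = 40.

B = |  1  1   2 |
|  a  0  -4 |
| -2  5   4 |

Expanding along the column containing a, det(B) is linear in a: det(B) = (6)·a + (28).
Set (6)·a + (28) = 40  ⇒  (6)·a = 12  ⇒  a = 2.

2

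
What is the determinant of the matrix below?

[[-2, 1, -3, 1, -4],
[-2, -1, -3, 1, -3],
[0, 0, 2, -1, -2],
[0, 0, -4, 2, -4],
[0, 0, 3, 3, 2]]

288

The matrix is block upper-triangular with a 2×2 block and a 3×3 block on the diagonal, so its determinant equals the product of the determinants of the diagonal blocks.
det of the 2×2 block = 4
det of the 3×3 block = 72
det = (4)·(72) = 288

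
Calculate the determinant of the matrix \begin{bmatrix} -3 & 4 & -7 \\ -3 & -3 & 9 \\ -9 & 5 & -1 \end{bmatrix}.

Expand along column 1:
  + (-3) · |-3 9; 5 -1| = (-3)·(3 − 45) = 126
  − (-3) · |4 -7; 5 -1| = −(-3)·(-4 − (-35)) = 93
  + (-9) · |4 -7; -3 9| = (-9)·(36 − 21) = -135
Sum: (126) + (93) + (-135) = 84

The determinant is 84.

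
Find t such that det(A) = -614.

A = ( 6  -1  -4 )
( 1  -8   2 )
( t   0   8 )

t = 7

Expanding along the row containing t, det(A) is linear in t: det(A) = (-34)·t + (-376).
Set (-34)·t + (-376) = -614  ⇒  (-34)·t = -238  ⇒  t = 7.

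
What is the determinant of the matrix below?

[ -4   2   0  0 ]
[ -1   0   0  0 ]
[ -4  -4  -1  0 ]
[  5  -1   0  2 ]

-4

The matrix is block lower-triangular with a 2×2 block and a 2×2 block on the diagonal, so its determinant equals the product of the determinants of the diagonal blocks.
det of the 2×2 block = 2
det of the 2×2 block = -2
det = (2)·(-2) = -4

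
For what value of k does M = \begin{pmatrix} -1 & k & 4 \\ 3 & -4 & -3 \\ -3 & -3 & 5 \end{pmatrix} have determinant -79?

k = 4

Expanding along the column containing k, det(M) is linear in k: det(M) = (-6)·k + (-55).
Set (-6)·k + (-55) = -79  ⇒  (-6)·k = -24  ⇒  k = 4.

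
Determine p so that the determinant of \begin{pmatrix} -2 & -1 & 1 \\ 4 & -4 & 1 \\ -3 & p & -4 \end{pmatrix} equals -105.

Expanding along the column containing p, det(M) is linear in p: det(M) = (6)·p + (-57).
Set (6)·p + (-57) = -105  ⇒  (6)·p = -48  ⇒  p = -8.

p = -8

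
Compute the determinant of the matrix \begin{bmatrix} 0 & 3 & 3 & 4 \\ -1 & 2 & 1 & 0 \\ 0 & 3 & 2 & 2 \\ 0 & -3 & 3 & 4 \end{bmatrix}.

12

Expand along column 1 (it has 3 zeros):
  − (-1) · M_21   where M_21 = det([3 3 4; 3 2 2; -3 3 4]) = 12
det = (-1)·(-1)·(12) = 12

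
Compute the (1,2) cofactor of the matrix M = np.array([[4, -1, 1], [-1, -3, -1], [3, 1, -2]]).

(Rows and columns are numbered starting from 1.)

The cofactor is -5.

Delete row 1 and column 2; the remaining 2×2 submatrix is [-1 -1; 3 -2].
Its determinant is (-1)·(-2) − (-1)·3 = 5.
The cofactor carries sign (−1)^(1+2) = −1, so C_{1,2} = −(5) = -5.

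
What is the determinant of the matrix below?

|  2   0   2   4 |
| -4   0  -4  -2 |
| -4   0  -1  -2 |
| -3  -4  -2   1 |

Expand along column 2 (it has 3 zeros):
  + (-4) · M_42   where M_42 = det([2 2 4; -4 -4 -2; -4 -1 -2]) = -36
det = (+1)·(-4)·(-36) = 144

144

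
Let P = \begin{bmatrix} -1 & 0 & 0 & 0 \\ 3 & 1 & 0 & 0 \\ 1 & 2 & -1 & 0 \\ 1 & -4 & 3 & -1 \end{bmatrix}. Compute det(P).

P is lower triangular, so det(P) is the product of the diagonal entries:
det = (-1) · (1) · (-1) · (-1) = -1

-1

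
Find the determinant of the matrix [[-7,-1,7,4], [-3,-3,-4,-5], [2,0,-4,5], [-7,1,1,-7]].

Expand along row 3 (it has 1 zero):
  + (2) · M_31   where M_31 = det([-1 7 4; -3 -4 -5; 1 1 -7]) = -211
  + (-4) · M_33   where M_33 = det([-7 -1 4; -3 -3 -5; -7 1 -7]) = -292
  − (5) · M_34   where M_34 = det([-7 -1 7; -3 -3 -4; -7 1 1]) = -206
det = (+1)·(2)·(-211) + (+1)·(-4)·(-292) + (-1)·(5)·(-206) = 1776

The determinant is 1776.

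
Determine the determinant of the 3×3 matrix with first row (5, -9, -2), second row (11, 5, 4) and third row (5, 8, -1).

-590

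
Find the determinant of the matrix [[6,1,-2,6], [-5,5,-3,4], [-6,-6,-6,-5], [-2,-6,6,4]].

Expand along row 1:
  + (6) · M_11   where M_11 = det([5 -3 4; -6 -6 -5; -6 6 4]) = -420
  − (1) · M_12   where M_12 = det([-5 -3 4; -6 -6 -5; -2 6 4]) = -324
  + (-2) · M_13   where M_13 = det([-5 5 4; -6 -6 -5; -2 -6 4]) = 536
  − (6) · M_14   where M_14 = det([-5 5 -3; -6 -6 -6; -2 -6 6]) = 528
det = (+1)·(6)·(-420) + (-1)·(1)·(-324) + (+1)·(-2)·(536) + (-1)·(6)·(528) = -6436

-6436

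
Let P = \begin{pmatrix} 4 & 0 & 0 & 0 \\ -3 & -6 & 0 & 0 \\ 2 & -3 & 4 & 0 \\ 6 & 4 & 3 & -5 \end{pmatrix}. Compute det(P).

P is lower triangular, so det(P) is the product of the diagonal entries:
det = (4) · (-6) · (4) · (-5) = 480

The determinant is 480.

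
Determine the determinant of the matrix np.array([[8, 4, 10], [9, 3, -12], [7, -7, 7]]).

-1932

Expand along column 1:
  + 8 · |3 -12; -7 7| = 8·(21 − 84) = -504
  − 9 · |4 10; -7 7| = −9·(28 − (-70)) = -882
  + 7 · |4 10; 3 -12| = 7·(-48 − 30) = -546
Sum: (-504) + (-882) + (-546) = -1932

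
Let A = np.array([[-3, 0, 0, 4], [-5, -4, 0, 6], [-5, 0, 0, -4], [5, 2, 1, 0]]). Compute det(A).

128

Expand along column 3 (it has 3 zeros):
  − (1) · M_43   where M_43 = det([-3 0 4; -5 -4 6; -5 0 -4]) = -128
det = (-1)·(1)·(-128) = 128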